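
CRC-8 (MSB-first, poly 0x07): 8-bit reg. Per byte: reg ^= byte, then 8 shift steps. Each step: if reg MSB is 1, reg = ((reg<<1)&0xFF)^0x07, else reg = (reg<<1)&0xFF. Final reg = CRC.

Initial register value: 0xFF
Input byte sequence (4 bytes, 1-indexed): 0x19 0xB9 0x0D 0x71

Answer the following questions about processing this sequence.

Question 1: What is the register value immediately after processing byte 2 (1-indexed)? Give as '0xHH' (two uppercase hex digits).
After byte 1 (0x19): reg=0xBC
After byte 2 (0xB9): reg=0x1B

Answer: 0x1B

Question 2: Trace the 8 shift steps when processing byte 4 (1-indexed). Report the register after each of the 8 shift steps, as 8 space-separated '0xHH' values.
Answer: 0x26 0x4C 0x98 0x37 0x6E 0xDC 0xBF 0x79

Derivation:
After byte 1 (0x19): reg=0xBC
After byte 2 (0xB9): reg=0x1B
After byte 3 (0x0D): reg=0x62
Register before byte 4: 0x62
After XOR with byte 0x71: 0x13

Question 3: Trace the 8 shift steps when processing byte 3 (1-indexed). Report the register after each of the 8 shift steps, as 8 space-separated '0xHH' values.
After byte 1 (0x19): reg=0xBC
After byte 2 (0xB9): reg=0x1B
Register before byte 3: 0x1B
After XOR with byte 0x0D: 0x16

Answer: 0x2C 0x58 0xB0 0x67 0xCE 0x9B 0x31 0x62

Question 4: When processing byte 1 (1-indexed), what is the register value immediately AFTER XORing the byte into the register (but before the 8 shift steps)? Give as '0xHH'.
Answer: 0xE6

Derivation:
Register before byte 1: 0xFF
Byte 1: 0x19
0xFF XOR 0x19 = 0xE6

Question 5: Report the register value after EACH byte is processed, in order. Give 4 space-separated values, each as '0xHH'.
0xBC 0x1B 0x62 0x79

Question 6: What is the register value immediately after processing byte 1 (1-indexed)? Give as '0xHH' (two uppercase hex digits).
After byte 1 (0x19): reg=0xBC

Answer: 0xBC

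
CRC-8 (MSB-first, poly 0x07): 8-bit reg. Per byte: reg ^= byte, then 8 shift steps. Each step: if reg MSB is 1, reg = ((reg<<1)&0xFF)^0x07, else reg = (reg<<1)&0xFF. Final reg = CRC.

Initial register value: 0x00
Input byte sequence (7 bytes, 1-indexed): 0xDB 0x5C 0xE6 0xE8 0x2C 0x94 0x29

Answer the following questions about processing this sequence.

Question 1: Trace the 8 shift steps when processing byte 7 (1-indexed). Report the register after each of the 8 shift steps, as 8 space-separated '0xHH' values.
After byte 1 (0xDB): reg=0x0F
After byte 2 (0x5C): reg=0xBE
After byte 3 (0xE6): reg=0x8F
After byte 4 (0xE8): reg=0x32
After byte 5 (0x2C): reg=0x5A
After byte 6 (0x94): reg=0x64
Register before byte 7: 0x64
After XOR with byte 0x29: 0x4D

Answer: 0x9A 0x33 0x66 0xCC 0x9F 0x39 0x72 0xE4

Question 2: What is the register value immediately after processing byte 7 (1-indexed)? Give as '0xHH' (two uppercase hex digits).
After byte 1 (0xDB): reg=0x0F
After byte 2 (0x5C): reg=0xBE
After byte 3 (0xE6): reg=0x8F
After byte 4 (0xE8): reg=0x32
After byte 5 (0x2C): reg=0x5A
After byte 6 (0x94): reg=0x64
After byte 7 (0x29): reg=0xE4

Answer: 0xE4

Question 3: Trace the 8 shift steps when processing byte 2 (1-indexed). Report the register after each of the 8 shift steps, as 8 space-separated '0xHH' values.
Answer: 0xA6 0x4B 0x96 0x2B 0x56 0xAC 0x5F 0xBE

Derivation:
After byte 1 (0xDB): reg=0x0F
Register before byte 2: 0x0F
After XOR with byte 0x5C: 0x53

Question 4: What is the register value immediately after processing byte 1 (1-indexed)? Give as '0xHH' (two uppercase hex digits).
Answer: 0x0F

Derivation:
After byte 1 (0xDB): reg=0x0F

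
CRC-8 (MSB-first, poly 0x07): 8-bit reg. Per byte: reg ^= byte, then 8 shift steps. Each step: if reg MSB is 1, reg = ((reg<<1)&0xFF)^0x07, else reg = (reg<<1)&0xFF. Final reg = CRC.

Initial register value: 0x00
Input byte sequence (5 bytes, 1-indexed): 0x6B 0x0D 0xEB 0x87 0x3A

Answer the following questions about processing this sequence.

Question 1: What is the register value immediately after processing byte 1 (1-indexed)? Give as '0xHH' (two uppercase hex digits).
After byte 1 (0x6B): reg=0x16

Answer: 0x16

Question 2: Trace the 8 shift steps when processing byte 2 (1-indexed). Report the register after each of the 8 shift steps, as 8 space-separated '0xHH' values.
Answer: 0x36 0x6C 0xD8 0xB7 0x69 0xD2 0xA3 0x41

Derivation:
After byte 1 (0x6B): reg=0x16
Register before byte 2: 0x16
After XOR with byte 0x0D: 0x1B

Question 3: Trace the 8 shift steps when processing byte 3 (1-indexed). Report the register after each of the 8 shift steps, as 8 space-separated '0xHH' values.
Answer: 0x53 0xA6 0x4B 0x96 0x2B 0x56 0xAC 0x5F

Derivation:
After byte 1 (0x6B): reg=0x16
After byte 2 (0x0D): reg=0x41
Register before byte 3: 0x41
After XOR with byte 0xEB: 0xAA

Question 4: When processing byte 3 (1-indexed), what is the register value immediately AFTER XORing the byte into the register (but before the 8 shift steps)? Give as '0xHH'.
Register before byte 3: 0x41
Byte 3: 0xEB
0x41 XOR 0xEB = 0xAA

Answer: 0xAA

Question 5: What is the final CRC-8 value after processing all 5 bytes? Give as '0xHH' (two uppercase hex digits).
Answer: 0xB4

Derivation:
After byte 1 (0x6B): reg=0x16
After byte 2 (0x0D): reg=0x41
After byte 3 (0xEB): reg=0x5F
After byte 4 (0x87): reg=0x06
After byte 5 (0x3A): reg=0xB4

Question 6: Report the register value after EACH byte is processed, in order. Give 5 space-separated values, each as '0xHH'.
0x16 0x41 0x5F 0x06 0xB4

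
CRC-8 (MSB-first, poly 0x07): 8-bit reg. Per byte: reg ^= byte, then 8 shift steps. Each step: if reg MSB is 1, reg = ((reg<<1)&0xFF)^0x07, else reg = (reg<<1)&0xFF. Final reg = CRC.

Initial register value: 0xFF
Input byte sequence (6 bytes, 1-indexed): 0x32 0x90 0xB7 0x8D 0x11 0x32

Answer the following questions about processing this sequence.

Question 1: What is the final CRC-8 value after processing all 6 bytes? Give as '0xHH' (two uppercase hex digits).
After byte 1 (0x32): reg=0x6D
After byte 2 (0x90): reg=0xFD
After byte 3 (0xB7): reg=0xF1
After byte 4 (0x8D): reg=0x73
After byte 5 (0x11): reg=0x29
After byte 6 (0x32): reg=0x41

Answer: 0x41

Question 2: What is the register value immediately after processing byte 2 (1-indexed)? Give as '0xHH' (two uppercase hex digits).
After byte 1 (0x32): reg=0x6D
After byte 2 (0x90): reg=0xFD

Answer: 0xFD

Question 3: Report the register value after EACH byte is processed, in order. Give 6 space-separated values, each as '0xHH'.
0x6D 0xFD 0xF1 0x73 0x29 0x41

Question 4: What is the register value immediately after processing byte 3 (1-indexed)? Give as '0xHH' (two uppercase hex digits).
After byte 1 (0x32): reg=0x6D
After byte 2 (0x90): reg=0xFD
After byte 3 (0xB7): reg=0xF1

Answer: 0xF1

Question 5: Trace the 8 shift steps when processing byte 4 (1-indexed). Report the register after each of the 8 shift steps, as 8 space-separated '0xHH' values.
Answer: 0xF8 0xF7 0xE9 0xD5 0xAD 0x5D 0xBA 0x73

Derivation:
After byte 1 (0x32): reg=0x6D
After byte 2 (0x90): reg=0xFD
After byte 3 (0xB7): reg=0xF1
Register before byte 4: 0xF1
After XOR with byte 0x8D: 0x7C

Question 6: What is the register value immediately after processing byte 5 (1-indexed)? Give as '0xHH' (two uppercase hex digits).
Answer: 0x29

Derivation:
After byte 1 (0x32): reg=0x6D
After byte 2 (0x90): reg=0xFD
After byte 3 (0xB7): reg=0xF1
After byte 4 (0x8D): reg=0x73
After byte 5 (0x11): reg=0x29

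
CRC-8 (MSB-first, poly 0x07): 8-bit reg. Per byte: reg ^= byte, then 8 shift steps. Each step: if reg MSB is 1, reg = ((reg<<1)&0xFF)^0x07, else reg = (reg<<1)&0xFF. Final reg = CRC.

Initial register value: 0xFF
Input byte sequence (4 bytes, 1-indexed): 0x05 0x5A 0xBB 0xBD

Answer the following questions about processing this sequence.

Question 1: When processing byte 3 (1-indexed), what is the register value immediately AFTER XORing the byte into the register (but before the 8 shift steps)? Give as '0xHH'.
Register before byte 3: 0x17
Byte 3: 0xBB
0x17 XOR 0xBB = 0xAC

Answer: 0xAC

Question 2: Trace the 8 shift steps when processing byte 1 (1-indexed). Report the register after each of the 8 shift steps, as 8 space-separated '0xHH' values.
Answer: 0xF3 0xE1 0xC5 0x8D 0x1D 0x3A 0x74 0xE8

Derivation:
Register before byte 1: 0xFF
After XOR with byte 0x05: 0xFA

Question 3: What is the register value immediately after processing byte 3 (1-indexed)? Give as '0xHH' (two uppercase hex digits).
Answer: 0x4D

Derivation:
After byte 1 (0x05): reg=0xE8
After byte 2 (0x5A): reg=0x17
After byte 3 (0xBB): reg=0x4D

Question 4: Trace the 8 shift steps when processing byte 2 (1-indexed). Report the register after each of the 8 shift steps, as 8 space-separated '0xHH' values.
Answer: 0x63 0xC6 0x8B 0x11 0x22 0x44 0x88 0x17

Derivation:
After byte 1 (0x05): reg=0xE8
Register before byte 2: 0xE8
After XOR with byte 0x5A: 0xB2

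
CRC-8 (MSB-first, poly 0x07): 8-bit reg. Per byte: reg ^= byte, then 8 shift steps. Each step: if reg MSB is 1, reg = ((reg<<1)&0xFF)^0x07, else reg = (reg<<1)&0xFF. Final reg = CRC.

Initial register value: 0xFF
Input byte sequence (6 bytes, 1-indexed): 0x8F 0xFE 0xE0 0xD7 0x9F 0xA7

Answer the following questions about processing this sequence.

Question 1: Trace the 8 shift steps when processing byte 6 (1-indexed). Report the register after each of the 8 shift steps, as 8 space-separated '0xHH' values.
Answer: 0x6A 0xD4 0xAF 0x59 0xB2 0x63 0xC6 0x8B

Derivation:
After byte 1 (0x8F): reg=0x57
After byte 2 (0xFE): reg=0x56
After byte 3 (0xE0): reg=0x0B
After byte 4 (0xD7): reg=0x1A
After byte 5 (0x9F): reg=0x92
Register before byte 6: 0x92
After XOR with byte 0xA7: 0x35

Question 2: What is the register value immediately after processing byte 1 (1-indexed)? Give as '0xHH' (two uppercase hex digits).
Answer: 0x57

Derivation:
After byte 1 (0x8F): reg=0x57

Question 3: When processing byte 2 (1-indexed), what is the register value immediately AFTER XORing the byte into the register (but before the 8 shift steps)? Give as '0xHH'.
Register before byte 2: 0x57
Byte 2: 0xFE
0x57 XOR 0xFE = 0xA9

Answer: 0xA9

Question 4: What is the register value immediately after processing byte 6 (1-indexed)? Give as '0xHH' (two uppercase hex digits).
Answer: 0x8B

Derivation:
After byte 1 (0x8F): reg=0x57
After byte 2 (0xFE): reg=0x56
After byte 3 (0xE0): reg=0x0B
After byte 4 (0xD7): reg=0x1A
After byte 5 (0x9F): reg=0x92
After byte 6 (0xA7): reg=0x8B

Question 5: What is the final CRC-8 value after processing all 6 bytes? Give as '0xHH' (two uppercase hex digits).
After byte 1 (0x8F): reg=0x57
After byte 2 (0xFE): reg=0x56
After byte 3 (0xE0): reg=0x0B
After byte 4 (0xD7): reg=0x1A
After byte 5 (0x9F): reg=0x92
After byte 6 (0xA7): reg=0x8B

Answer: 0x8B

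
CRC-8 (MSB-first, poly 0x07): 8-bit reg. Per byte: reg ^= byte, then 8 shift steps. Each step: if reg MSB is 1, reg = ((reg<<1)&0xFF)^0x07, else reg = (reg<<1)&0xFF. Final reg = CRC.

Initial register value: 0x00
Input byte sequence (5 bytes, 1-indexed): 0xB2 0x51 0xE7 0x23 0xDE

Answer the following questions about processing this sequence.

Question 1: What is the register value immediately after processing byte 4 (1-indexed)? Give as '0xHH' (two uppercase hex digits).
Answer: 0x3A

Derivation:
After byte 1 (0xB2): reg=0x17
After byte 2 (0x51): reg=0xD5
After byte 3 (0xE7): reg=0x9E
After byte 4 (0x23): reg=0x3A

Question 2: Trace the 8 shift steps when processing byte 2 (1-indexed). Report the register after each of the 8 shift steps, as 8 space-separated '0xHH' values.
Answer: 0x8C 0x1F 0x3E 0x7C 0xF8 0xF7 0xE9 0xD5

Derivation:
After byte 1 (0xB2): reg=0x17
Register before byte 2: 0x17
After XOR with byte 0x51: 0x46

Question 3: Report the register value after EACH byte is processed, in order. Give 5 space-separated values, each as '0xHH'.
0x17 0xD5 0x9E 0x3A 0xB2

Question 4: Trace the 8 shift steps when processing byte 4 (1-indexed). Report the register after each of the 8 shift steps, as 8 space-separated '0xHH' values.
After byte 1 (0xB2): reg=0x17
After byte 2 (0x51): reg=0xD5
After byte 3 (0xE7): reg=0x9E
Register before byte 4: 0x9E
After XOR with byte 0x23: 0xBD

Answer: 0x7D 0xFA 0xF3 0xE1 0xC5 0x8D 0x1D 0x3A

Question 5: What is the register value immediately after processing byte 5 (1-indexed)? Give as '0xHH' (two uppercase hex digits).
After byte 1 (0xB2): reg=0x17
After byte 2 (0x51): reg=0xD5
After byte 3 (0xE7): reg=0x9E
After byte 4 (0x23): reg=0x3A
After byte 5 (0xDE): reg=0xB2

Answer: 0xB2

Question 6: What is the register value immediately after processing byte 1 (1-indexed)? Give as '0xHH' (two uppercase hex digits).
Answer: 0x17

Derivation:
After byte 1 (0xB2): reg=0x17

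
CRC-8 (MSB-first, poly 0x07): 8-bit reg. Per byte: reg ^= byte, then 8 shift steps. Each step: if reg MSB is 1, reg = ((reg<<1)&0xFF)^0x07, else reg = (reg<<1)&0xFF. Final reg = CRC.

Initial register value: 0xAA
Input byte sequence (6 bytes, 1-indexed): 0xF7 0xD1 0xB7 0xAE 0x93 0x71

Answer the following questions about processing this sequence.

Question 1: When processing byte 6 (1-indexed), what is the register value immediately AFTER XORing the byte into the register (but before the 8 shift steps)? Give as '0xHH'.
Register before byte 6: 0x17
Byte 6: 0x71
0x17 XOR 0x71 = 0x66

Answer: 0x66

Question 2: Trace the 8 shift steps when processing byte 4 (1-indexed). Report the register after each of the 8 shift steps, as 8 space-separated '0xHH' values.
After byte 1 (0xF7): reg=0x94
After byte 2 (0xD1): reg=0xDC
After byte 3 (0xB7): reg=0x16
Register before byte 4: 0x16
After XOR with byte 0xAE: 0xB8

Answer: 0x77 0xEE 0xDB 0xB1 0x65 0xCA 0x93 0x21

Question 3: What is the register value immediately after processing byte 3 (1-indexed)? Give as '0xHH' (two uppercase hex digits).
Answer: 0x16

Derivation:
After byte 1 (0xF7): reg=0x94
After byte 2 (0xD1): reg=0xDC
After byte 3 (0xB7): reg=0x16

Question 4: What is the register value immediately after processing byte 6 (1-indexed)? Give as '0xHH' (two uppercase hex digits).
Answer: 0x35

Derivation:
After byte 1 (0xF7): reg=0x94
After byte 2 (0xD1): reg=0xDC
After byte 3 (0xB7): reg=0x16
After byte 4 (0xAE): reg=0x21
After byte 5 (0x93): reg=0x17
After byte 6 (0x71): reg=0x35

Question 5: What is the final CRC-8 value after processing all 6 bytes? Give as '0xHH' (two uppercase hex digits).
After byte 1 (0xF7): reg=0x94
After byte 2 (0xD1): reg=0xDC
After byte 3 (0xB7): reg=0x16
After byte 4 (0xAE): reg=0x21
After byte 5 (0x93): reg=0x17
After byte 6 (0x71): reg=0x35

Answer: 0x35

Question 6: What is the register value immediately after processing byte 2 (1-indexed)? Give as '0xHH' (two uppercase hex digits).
Answer: 0xDC

Derivation:
After byte 1 (0xF7): reg=0x94
After byte 2 (0xD1): reg=0xDC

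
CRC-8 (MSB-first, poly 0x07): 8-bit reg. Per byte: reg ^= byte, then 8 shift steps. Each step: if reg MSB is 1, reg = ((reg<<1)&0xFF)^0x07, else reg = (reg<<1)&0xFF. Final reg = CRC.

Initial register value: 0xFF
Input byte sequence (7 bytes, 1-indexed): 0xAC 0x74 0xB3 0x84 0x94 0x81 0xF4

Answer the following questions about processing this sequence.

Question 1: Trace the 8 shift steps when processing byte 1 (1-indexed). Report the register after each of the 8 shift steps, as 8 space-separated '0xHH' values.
Register before byte 1: 0xFF
After XOR with byte 0xAC: 0x53

Answer: 0xA6 0x4B 0x96 0x2B 0x56 0xAC 0x5F 0xBE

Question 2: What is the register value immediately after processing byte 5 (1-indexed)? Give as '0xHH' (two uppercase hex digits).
After byte 1 (0xAC): reg=0xBE
After byte 2 (0x74): reg=0x78
After byte 3 (0xB3): reg=0x7F
After byte 4 (0x84): reg=0xEF
After byte 5 (0x94): reg=0x66

Answer: 0x66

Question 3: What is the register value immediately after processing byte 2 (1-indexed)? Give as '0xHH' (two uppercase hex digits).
Answer: 0x78

Derivation:
After byte 1 (0xAC): reg=0xBE
After byte 2 (0x74): reg=0x78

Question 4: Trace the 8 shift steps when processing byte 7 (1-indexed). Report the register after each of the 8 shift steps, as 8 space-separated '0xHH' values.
After byte 1 (0xAC): reg=0xBE
After byte 2 (0x74): reg=0x78
After byte 3 (0xB3): reg=0x7F
After byte 4 (0x84): reg=0xEF
After byte 5 (0x94): reg=0x66
After byte 6 (0x81): reg=0xBB
Register before byte 7: 0xBB
After XOR with byte 0xF4: 0x4F

Answer: 0x9E 0x3B 0x76 0xEC 0xDF 0xB9 0x75 0xEA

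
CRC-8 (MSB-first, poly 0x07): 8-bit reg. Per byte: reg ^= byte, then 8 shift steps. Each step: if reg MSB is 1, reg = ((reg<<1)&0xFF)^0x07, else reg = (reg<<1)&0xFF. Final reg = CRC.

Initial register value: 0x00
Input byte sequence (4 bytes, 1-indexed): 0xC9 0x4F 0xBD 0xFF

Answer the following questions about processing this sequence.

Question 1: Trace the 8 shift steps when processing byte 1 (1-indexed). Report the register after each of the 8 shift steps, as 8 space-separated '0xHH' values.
Register before byte 1: 0x00
After XOR with byte 0xC9: 0xC9

Answer: 0x95 0x2D 0x5A 0xB4 0x6F 0xDE 0xBB 0x71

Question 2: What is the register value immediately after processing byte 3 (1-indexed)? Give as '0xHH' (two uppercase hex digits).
After byte 1 (0xC9): reg=0x71
After byte 2 (0x4F): reg=0xBA
After byte 3 (0xBD): reg=0x15

Answer: 0x15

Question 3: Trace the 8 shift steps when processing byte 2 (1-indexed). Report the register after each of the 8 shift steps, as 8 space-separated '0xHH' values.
After byte 1 (0xC9): reg=0x71
Register before byte 2: 0x71
After XOR with byte 0x4F: 0x3E

Answer: 0x7C 0xF8 0xF7 0xE9 0xD5 0xAD 0x5D 0xBA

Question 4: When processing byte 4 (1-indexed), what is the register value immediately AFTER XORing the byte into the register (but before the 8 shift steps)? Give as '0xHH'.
Answer: 0xEA

Derivation:
Register before byte 4: 0x15
Byte 4: 0xFF
0x15 XOR 0xFF = 0xEA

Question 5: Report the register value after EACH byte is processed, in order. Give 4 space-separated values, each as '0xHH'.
0x71 0xBA 0x15 0x98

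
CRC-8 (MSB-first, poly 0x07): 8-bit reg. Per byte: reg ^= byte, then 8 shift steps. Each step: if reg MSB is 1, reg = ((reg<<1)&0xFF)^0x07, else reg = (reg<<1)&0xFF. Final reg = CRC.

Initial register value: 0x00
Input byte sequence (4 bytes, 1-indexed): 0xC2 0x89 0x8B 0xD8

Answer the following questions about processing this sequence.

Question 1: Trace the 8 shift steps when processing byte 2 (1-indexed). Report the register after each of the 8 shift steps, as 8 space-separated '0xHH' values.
After byte 1 (0xC2): reg=0x40
Register before byte 2: 0x40
After XOR with byte 0x89: 0xC9

Answer: 0x95 0x2D 0x5A 0xB4 0x6F 0xDE 0xBB 0x71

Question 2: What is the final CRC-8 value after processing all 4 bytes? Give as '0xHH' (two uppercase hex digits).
After byte 1 (0xC2): reg=0x40
After byte 2 (0x89): reg=0x71
After byte 3 (0x8B): reg=0xE8
After byte 4 (0xD8): reg=0x90

Answer: 0x90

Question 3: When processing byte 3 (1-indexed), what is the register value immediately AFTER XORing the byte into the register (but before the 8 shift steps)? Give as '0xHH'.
Register before byte 3: 0x71
Byte 3: 0x8B
0x71 XOR 0x8B = 0xFA

Answer: 0xFA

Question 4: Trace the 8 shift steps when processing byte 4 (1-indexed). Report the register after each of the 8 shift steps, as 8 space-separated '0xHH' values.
Answer: 0x60 0xC0 0x87 0x09 0x12 0x24 0x48 0x90

Derivation:
After byte 1 (0xC2): reg=0x40
After byte 2 (0x89): reg=0x71
After byte 3 (0x8B): reg=0xE8
Register before byte 4: 0xE8
After XOR with byte 0xD8: 0x30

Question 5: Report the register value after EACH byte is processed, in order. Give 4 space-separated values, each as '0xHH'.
0x40 0x71 0xE8 0x90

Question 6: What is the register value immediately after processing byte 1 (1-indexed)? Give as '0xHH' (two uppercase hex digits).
After byte 1 (0xC2): reg=0x40

Answer: 0x40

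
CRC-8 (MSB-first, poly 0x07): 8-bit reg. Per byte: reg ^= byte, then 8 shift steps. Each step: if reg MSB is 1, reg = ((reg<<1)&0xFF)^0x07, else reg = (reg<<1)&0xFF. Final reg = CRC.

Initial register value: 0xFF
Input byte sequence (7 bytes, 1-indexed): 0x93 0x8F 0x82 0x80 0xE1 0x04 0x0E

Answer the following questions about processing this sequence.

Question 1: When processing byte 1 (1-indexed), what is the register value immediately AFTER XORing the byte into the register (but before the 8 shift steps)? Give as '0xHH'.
Answer: 0x6C

Derivation:
Register before byte 1: 0xFF
Byte 1: 0x93
0xFF XOR 0x93 = 0x6C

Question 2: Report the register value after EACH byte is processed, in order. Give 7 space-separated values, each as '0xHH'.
0x03 0xAD 0xCD 0xE4 0x1B 0x5D 0xBE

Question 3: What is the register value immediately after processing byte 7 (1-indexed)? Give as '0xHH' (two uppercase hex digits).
Answer: 0xBE

Derivation:
After byte 1 (0x93): reg=0x03
After byte 2 (0x8F): reg=0xAD
After byte 3 (0x82): reg=0xCD
After byte 4 (0x80): reg=0xE4
After byte 5 (0xE1): reg=0x1B
After byte 6 (0x04): reg=0x5D
After byte 7 (0x0E): reg=0xBE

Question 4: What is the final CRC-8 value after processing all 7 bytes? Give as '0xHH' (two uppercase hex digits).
Answer: 0xBE

Derivation:
After byte 1 (0x93): reg=0x03
After byte 2 (0x8F): reg=0xAD
After byte 3 (0x82): reg=0xCD
After byte 4 (0x80): reg=0xE4
After byte 5 (0xE1): reg=0x1B
After byte 6 (0x04): reg=0x5D
After byte 7 (0x0E): reg=0xBE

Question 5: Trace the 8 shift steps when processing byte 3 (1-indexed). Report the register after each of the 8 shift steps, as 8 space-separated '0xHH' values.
Answer: 0x5E 0xBC 0x7F 0xFE 0xFB 0xF1 0xE5 0xCD

Derivation:
After byte 1 (0x93): reg=0x03
After byte 2 (0x8F): reg=0xAD
Register before byte 3: 0xAD
After XOR with byte 0x82: 0x2F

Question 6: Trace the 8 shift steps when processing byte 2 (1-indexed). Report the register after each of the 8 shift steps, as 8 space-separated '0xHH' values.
Answer: 0x1F 0x3E 0x7C 0xF8 0xF7 0xE9 0xD5 0xAD

Derivation:
After byte 1 (0x93): reg=0x03
Register before byte 2: 0x03
After XOR with byte 0x8F: 0x8C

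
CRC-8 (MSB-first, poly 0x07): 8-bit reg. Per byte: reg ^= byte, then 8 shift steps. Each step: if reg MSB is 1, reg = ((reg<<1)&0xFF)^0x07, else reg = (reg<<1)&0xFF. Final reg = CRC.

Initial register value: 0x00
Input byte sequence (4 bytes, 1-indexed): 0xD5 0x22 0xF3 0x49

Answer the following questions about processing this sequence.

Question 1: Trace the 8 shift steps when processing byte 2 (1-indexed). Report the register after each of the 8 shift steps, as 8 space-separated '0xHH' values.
After byte 1 (0xD5): reg=0x25
Register before byte 2: 0x25
After XOR with byte 0x22: 0x07

Answer: 0x0E 0x1C 0x38 0x70 0xE0 0xC7 0x89 0x15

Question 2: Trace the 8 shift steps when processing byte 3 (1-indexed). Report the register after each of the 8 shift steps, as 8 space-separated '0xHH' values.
After byte 1 (0xD5): reg=0x25
After byte 2 (0x22): reg=0x15
Register before byte 3: 0x15
After XOR with byte 0xF3: 0xE6

Answer: 0xCB 0x91 0x25 0x4A 0x94 0x2F 0x5E 0xBC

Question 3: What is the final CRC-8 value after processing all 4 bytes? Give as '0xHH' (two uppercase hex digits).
After byte 1 (0xD5): reg=0x25
After byte 2 (0x22): reg=0x15
After byte 3 (0xF3): reg=0xBC
After byte 4 (0x49): reg=0xC5

Answer: 0xC5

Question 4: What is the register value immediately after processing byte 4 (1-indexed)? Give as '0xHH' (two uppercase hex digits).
After byte 1 (0xD5): reg=0x25
After byte 2 (0x22): reg=0x15
After byte 3 (0xF3): reg=0xBC
After byte 4 (0x49): reg=0xC5

Answer: 0xC5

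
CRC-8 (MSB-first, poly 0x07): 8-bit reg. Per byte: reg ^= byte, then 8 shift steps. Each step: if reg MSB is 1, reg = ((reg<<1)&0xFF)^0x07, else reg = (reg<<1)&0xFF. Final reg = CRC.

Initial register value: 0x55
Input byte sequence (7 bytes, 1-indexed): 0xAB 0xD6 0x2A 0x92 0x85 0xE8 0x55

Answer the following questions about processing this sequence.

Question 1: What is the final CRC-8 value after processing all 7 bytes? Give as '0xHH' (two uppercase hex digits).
After byte 1 (0xAB): reg=0xF4
After byte 2 (0xD6): reg=0xEE
After byte 3 (0x2A): reg=0x52
After byte 4 (0x92): reg=0x4E
After byte 5 (0x85): reg=0x7F
After byte 6 (0xE8): reg=0xEC
After byte 7 (0x55): reg=0x26

Answer: 0x26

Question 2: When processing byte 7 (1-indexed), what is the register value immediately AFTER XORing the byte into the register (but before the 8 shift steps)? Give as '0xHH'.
Register before byte 7: 0xEC
Byte 7: 0x55
0xEC XOR 0x55 = 0xB9

Answer: 0xB9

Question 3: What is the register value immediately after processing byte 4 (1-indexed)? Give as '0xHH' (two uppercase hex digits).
After byte 1 (0xAB): reg=0xF4
After byte 2 (0xD6): reg=0xEE
After byte 3 (0x2A): reg=0x52
After byte 4 (0x92): reg=0x4E

Answer: 0x4E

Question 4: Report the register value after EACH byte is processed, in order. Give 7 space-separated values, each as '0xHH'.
0xF4 0xEE 0x52 0x4E 0x7F 0xEC 0x26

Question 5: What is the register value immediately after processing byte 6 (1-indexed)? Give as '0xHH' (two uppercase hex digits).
After byte 1 (0xAB): reg=0xF4
After byte 2 (0xD6): reg=0xEE
After byte 3 (0x2A): reg=0x52
After byte 4 (0x92): reg=0x4E
After byte 5 (0x85): reg=0x7F
After byte 6 (0xE8): reg=0xEC

Answer: 0xEC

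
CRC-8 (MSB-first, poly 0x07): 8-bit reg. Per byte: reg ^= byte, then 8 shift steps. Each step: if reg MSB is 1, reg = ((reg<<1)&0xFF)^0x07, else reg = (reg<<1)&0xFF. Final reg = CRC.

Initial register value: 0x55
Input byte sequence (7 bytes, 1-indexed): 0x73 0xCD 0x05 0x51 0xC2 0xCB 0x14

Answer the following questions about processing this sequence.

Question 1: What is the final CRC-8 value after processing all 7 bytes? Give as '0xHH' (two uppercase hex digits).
After byte 1 (0x73): reg=0xF2
After byte 2 (0xCD): reg=0xBD
After byte 3 (0x05): reg=0x21
After byte 4 (0x51): reg=0x57
After byte 5 (0xC2): reg=0xE2
After byte 6 (0xCB): reg=0xDF
After byte 7 (0x14): reg=0x7F

Answer: 0x7F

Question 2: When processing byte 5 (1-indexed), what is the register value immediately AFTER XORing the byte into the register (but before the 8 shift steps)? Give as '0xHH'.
Register before byte 5: 0x57
Byte 5: 0xC2
0x57 XOR 0xC2 = 0x95

Answer: 0x95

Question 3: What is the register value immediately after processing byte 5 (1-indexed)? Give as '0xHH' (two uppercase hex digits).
After byte 1 (0x73): reg=0xF2
After byte 2 (0xCD): reg=0xBD
After byte 3 (0x05): reg=0x21
After byte 4 (0x51): reg=0x57
After byte 5 (0xC2): reg=0xE2

Answer: 0xE2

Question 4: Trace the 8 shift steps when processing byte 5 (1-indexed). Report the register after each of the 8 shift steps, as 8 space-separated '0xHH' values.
Answer: 0x2D 0x5A 0xB4 0x6F 0xDE 0xBB 0x71 0xE2

Derivation:
After byte 1 (0x73): reg=0xF2
After byte 2 (0xCD): reg=0xBD
After byte 3 (0x05): reg=0x21
After byte 4 (0x51): reg=0x57
Register before byte 5: 0x57
After XOR with byte 0xC2: 0x95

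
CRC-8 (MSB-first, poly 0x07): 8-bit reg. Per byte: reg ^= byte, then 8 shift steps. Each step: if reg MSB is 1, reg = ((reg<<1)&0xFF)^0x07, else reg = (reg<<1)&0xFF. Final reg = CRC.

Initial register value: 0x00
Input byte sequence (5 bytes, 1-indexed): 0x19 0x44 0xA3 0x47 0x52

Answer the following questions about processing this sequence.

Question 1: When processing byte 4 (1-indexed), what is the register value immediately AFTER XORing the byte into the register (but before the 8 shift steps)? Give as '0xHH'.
Answer: 0xB0

Derivation:
Register before byte 4: 0xF7
Byte 4: 0x47
0xF7 XOR 0x47 = 0xB0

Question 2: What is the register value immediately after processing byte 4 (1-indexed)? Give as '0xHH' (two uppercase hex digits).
After byte 1 (0x19): reg=0x4F
After byte 2 (0x44): reg=0x31
After byte 3 (0xA3): reg=0xF7
After byte 4 (0x47): reg=0x19

Answer: 0x19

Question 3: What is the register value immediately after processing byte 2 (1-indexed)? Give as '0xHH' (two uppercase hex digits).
Answer: 0x31

Derivation:
After byte 1 (0x19): reg=0x4F
After byte 2 (0x44): reg=0x31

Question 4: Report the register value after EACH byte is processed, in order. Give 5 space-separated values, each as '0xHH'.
0x4F 0x31 0xF7 0x19 0xF6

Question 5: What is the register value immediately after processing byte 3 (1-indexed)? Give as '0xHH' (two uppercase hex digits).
After byte 1 (0x19): reg=0x4F
After byte 2 (0x44): reg=0x31
After byte 3 (0xA3): reg=0xF7

Answer: 0xF7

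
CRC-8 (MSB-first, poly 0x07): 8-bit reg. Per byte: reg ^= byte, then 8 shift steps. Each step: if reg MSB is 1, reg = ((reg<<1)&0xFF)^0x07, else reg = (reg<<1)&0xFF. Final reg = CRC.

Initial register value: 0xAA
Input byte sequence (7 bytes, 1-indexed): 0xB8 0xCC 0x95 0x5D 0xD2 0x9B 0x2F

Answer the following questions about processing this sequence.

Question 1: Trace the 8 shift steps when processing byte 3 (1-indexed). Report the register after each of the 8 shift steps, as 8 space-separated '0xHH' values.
Answer: 0x03 0x06 0x0C 0x18 0x30 0x60 0xC0 0x87

Derivation:
After byte 1 (0xB8): reg=0x7E
After byte 2 (0xCC): reg=0x17
Register before byte 3: 0x17
After XOR with byte 0x95: 0x82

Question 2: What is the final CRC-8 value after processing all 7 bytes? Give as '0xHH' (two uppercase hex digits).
Answer: 0x13

Derivation:
After byte 1 (0xB8): reg=0x7E
After byte 2 (0xCC): reg=0x17
After byte 3 (0x95): reg=0x87
After byte 4 (0x5D): reg=0x08
After byte 5 (0xD2): reg=0x08
After byte 6 (0x9B): reg=0xF0
After byte 7 (0x2F): reg=0x13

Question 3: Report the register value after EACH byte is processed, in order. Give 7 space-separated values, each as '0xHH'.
0x7E 0x17 0x87 0x08 0x08 0xF0 0x13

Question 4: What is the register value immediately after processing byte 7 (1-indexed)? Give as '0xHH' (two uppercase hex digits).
Answer: 0x13

Derivation:
After byte 1 (0xB8): reg=0x7E
After byte 2 (0xCC): reg=0x17
After byte 3 (0x95): reg=0x87
After byte 4 (0x5D): reg=0x08
After byte 5 (0xD2): reg=0x08
After byte 6 (0x9B): reg=0xF0
After byte 7 (0x2F): reg=0x13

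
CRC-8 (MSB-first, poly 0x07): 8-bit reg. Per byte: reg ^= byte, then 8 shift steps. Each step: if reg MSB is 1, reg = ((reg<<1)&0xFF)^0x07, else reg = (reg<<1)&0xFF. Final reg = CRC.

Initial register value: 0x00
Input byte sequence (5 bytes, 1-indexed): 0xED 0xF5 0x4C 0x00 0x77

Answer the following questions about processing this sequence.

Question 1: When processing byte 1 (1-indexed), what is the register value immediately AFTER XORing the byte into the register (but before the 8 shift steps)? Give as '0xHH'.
Answer: 0xED

Derivation:
Register before byte 1: 0x00
Byte 1: 0xED
0x00 XOR 0xED = 0xED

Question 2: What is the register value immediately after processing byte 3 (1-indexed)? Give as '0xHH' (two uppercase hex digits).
After byte 1 (0xED): reg=0x8D
After byte 2 (0xF5): reg=0x6F
After byte 3 (0x4C): reg=0xE9

Answer: 0xE9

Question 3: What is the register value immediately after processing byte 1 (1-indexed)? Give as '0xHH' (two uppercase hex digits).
After byte 1 (0xED): reg=0x8D

Answer: 0x8D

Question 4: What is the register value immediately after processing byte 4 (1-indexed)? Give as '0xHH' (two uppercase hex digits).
Answer: 0x91

Derivation:
After byte 1 (0xED): reg=0x8D
After byte 2 (0xF5): reg=0x6F
After byte 3 (0x4C): reg=0xE9
After byte 4 (0x00): reg=0x91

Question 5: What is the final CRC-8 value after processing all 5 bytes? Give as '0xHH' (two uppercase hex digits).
Answer: 0xBC

Derivation:
After byte 1 (0xED): reg=0x8D
After byte 2 (0xF5): reg=0x6F
After byte 3 (0x4C): reg=0xE9
After byte 4 (0x00): reg=0x91
After byte 5 (0x77): reg=0xBC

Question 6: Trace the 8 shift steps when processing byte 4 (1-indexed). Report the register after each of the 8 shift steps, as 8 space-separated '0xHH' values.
After byte 1 (0xED): reg=0x8D
After byte 2 (0xF5): reg=0x6F
After byte 3 (0x4C): reg=0xE9
Register before byte 4: 0xE9
After XOR with byte 0x00: 0xE9

Answer: 0xD5 0xAD 0x5D 0xBA 0x73 0xE6 0xCB 0x91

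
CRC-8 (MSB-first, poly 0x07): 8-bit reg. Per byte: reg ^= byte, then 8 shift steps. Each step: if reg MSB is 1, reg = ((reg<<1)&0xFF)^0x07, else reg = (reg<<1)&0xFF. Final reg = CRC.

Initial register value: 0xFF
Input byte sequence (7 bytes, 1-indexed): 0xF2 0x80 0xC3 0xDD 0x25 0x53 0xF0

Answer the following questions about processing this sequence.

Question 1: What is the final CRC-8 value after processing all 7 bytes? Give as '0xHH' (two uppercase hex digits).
After byte 1 (0xF2): reg=0x23
After byte 2 (0x80): reg=0x60
After byte 3 (0xC3): reg=0x60
After byte 4 (0xDD): reg=0x3A
After byte 5 (0x25): reg=0x5D
After byte 6 (0x53): reg=0x2A
After byte 7 (0xF0): reg=0x08

Answer: 0x08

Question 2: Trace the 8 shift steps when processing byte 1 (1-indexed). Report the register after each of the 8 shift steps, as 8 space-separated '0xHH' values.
Register before byte 1: 0xFF
After XOR with byte 0xF2: 0x0D

Answer: 0x1A 0x34 0x68 0xD0 0xA7 0x49 0x92 0x23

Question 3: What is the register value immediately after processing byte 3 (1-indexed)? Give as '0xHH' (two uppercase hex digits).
Answer: 0x60

Derivation:
After byte 1 (0xF2): reg=0x23
After byte 2 (0x80): reg=0x60
After byte 3 (0xC3): reg=0x60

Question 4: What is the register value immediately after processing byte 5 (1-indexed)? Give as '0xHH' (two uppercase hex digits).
Answer: 0x5D

Derivation:
After byte 1 (0xF2): reg=0x23
After byte 2 (0x80): reg=0x60
After byte 3 (0xC3): reg=0x60
After byte 4 (0xDD): reg=0x3A
After byte 5 (0x25): reg=0x5D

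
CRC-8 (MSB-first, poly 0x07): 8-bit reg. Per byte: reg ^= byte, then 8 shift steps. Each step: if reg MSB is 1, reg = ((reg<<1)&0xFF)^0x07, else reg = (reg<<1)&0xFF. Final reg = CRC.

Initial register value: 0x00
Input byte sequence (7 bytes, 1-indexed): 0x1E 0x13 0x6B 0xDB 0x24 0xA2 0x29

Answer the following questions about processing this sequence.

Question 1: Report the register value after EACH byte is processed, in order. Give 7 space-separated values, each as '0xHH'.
0x5A 0xF8 0xF0 0xD1 0xC5 0x32 0x41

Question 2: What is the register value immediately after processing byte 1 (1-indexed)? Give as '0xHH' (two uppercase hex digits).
After byte 1 (0x1E): reg=0x5A

Answer: 0x5A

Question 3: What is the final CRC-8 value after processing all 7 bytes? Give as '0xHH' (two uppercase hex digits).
Answer: 0x41

Derivation:
After byte 1 (0x1E): reg=0x5A
After byte 2 (0x13): reg=0xF8
After byte 3 (0x6B): reg=0xF0
After byte 4 (0xDB): reg=0xD1
After byte 5 (0x24): reg=0xC5
After byte 6 (0xA2): reg=0x32
After byte 7 (0x29): reg=0x41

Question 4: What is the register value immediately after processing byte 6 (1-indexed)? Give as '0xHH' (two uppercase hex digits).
After byte 1 (0x1E): reg=0x5A
After byte 2 (0x13): reg=0xF8
After byte 3 (0x6B): reg=0xF0
After byte 4 (0xDB): reg=0xD1
After byte 5 (0x24): reg=0xC5
After byte 6 (0xA2): reg=0x32

Answer: 0x32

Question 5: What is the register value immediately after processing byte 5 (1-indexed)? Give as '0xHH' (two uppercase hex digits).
Answer: 0xC5

Derivation:
After byte 1 (0x1E): reg=0x5A
After byte 2 (0x13): reg=0xF8
After byte 3 (0x6B): reg=0xF0
After byte 4 (0xDB): reg=0xD1
After byte 5 (0x24): reg=0xC5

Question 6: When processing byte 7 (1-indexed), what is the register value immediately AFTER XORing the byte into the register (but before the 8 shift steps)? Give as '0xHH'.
Register before byte 7: 0x32
Byte 7: 0x29
0x32 XOR 0x29 = 0x1B

Answer: 0x1B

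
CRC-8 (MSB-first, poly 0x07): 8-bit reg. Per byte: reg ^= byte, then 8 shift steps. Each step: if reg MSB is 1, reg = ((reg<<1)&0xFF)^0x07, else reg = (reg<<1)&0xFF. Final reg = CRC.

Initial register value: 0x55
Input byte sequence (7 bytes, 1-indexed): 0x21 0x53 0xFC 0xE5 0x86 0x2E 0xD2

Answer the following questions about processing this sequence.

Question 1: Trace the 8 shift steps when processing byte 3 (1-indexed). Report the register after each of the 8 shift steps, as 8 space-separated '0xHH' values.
Answer: 0x6F 0xDE 0xBB 0x71 0xE2 0xC3 0x81 0x05

Derivation:
After byte 1 (0x21): reg=0x4B
After byte 2 (0x53): reg=0x48
Register before byte 3: 0x48
After XOR with byte 0xFC: 0xB4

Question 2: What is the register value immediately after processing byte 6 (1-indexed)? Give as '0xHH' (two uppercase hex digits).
After byte 1 (0x21): reg=0x4B
After byte 2 (0x53): reg=0x48
After byte 3 (0xFC): reg=0x05
After byte 4 (0xE5): reg=0xAE
After byte 5 (0x86): reg=0xD8
After byte 6 (0x2E): reg=0xCC

Answer: 0xCC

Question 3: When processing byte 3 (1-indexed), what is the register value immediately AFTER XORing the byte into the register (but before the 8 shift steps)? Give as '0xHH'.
Answer: 0xB4

Derivation:
Register before byte 3: 0x48
Byte 3: 0xFC
0x48 XOR 0xFC = 0xB4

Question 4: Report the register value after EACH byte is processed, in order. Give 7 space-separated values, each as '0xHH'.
0x4B 0x48 0x05 0xAE 0xD8 0xCC 0x5A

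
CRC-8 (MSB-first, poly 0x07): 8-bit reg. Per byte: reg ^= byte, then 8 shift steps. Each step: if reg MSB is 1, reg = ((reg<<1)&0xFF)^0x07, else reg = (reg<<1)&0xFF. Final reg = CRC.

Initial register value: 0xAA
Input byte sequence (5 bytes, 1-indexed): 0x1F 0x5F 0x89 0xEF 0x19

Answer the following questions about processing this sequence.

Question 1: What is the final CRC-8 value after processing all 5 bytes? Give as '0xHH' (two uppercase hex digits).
After byte 1 (0x1F): reg=0x02
After byte 2 (0x5F): reg=0x94
After byte 3 (0x89): reg=0x53
After byte 4 (0xEF): reg=0x3D
After byte 5 (0x19): reg=0xFC

Answer: 0xFC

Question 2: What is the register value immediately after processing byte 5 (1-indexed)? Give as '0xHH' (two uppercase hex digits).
Answer: 0xFC

Derivation:
After byte 1 (0x1F): reg=0x02
After byte 2 (0x5F): reg=0x94
After byte 3 (0x89): reg=0x53
After byte 4 (0xEF): reg=0x3D
After byte 5 (0x19): reg=0xFC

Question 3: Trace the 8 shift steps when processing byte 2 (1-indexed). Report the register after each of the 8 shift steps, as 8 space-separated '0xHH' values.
After byte 1 (0x1F): reg=0x02
Register before byte 2: 0x02
After XOR with byte 0x5F: 0x5D

Answer: 0xBA 0x73 0xE6 0xCB 0x91 0x25 0x4A 0x94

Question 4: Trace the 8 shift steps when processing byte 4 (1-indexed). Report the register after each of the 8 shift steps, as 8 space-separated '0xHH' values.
After byte 1 (0x1F): reg=0x02
After byte 2 (0x5F): reg=0x94
After byte 3 (0x89): reg=0x53
Register before byte 4: 0x53
After XOR with byte 0xEF: 0xBC

Answer: 0x7F 0xFE 0xFB 0xF1 0xE5 0xCD 0x9D 0x3D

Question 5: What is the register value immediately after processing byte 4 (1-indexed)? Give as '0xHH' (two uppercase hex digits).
After byte 1 (0x1F): reg=0x02
After byte 2 (0x5F): reg=0x94
After byte 3 (0x89): reg=0x53
After byte 4 (0xEF): reg=0x3D

Answer: 0x3D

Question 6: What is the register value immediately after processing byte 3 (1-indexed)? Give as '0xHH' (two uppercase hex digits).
After byte 1 (0x1F): reg=0x02
After byte 2 (0x5F): reg=0x94
After byte 3 (0x89): reg=0x53

Answer: 0x53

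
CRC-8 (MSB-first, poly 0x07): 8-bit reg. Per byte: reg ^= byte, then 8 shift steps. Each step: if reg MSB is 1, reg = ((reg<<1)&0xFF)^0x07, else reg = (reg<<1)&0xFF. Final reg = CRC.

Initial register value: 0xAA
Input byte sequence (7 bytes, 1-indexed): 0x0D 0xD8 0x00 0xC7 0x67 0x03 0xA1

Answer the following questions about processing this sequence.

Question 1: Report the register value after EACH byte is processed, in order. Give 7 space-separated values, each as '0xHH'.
0x7C 0x75 0x4C 0xB8 0x13 0x70 0x39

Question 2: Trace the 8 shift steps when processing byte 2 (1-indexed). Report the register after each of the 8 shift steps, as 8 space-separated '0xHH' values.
Answer: 0x4F 0x9E 0x3B 0x76 0xEC 0xDF 0xB9 0x75

Derivation:
After byte 1 (0x0D): reg=0x7C
Register before byte 2: 0x7C
After XOR with byte 0xD8: 0xA4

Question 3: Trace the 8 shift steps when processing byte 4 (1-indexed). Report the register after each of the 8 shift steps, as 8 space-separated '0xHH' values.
After byte 1 (0x0D): reg=0x7C
After byte 2 (0xD8): reg=0x75
After byte 3 (0x00): reg=0x4C
Register before byte 4: 0x4C
After XOR with byte 0xC7: 0x8B

Answer: 0x11 0x22 0x44 0x88 0x17 0x2E 0x5C 0xB8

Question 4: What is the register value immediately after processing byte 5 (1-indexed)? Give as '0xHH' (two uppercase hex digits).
After byte 1 (0x0D): reg=0x7C
After byte 2 (0xD8): reg=0x75
After byte 3 (0x00): reg=0x4C
After byte 4 (0xC7): reg=0xB8
After byte 5 (0x67): reg=0x13

Answer: 0x13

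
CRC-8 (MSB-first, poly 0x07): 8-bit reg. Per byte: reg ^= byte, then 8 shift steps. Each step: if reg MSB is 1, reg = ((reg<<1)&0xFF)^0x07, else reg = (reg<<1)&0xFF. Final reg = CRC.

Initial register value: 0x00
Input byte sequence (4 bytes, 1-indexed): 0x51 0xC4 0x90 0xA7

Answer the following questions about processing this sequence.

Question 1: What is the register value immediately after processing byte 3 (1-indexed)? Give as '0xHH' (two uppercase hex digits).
After byte 1 (0x51): reg=0xB0
After byte 2 (0xC4): reg=0x4B
After byte 3 (0x90): reg=0x0F

Answer: 0x0F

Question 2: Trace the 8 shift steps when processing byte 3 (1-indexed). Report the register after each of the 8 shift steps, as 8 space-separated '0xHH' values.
After byte 1 (0x51): reg=0xB0
After byte 2 (0xC4): reg=0x4B
Register before byte 3: 0x4B
After XOR with byte 0x90: 0xDB

Answer: 0xB1 0x65 0xCA 0x93 0x21 0x42 0x84 0x0F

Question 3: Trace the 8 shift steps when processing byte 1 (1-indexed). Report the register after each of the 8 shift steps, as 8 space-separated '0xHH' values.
Answer: 0xA2 0x43 0x86 0x0B 0x16 0x2C 0x58 0xB0

Derivation:
Register before byte 1: 0x00
After XOR with byte 0x51: 0x51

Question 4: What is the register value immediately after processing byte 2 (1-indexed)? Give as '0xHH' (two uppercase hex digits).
Answer: 0x4B

Derivation:
After byte 1 (0x51): reg=0xB0
After byte 2 (0xC4): reg=0x4B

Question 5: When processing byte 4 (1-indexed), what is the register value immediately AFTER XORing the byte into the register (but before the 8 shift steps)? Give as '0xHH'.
Answer: 0xA8

Derivation:
Register before byte 4: 0x0F
Byte 4: 0xA7
0x0F XOR 0xA7 = 0xA8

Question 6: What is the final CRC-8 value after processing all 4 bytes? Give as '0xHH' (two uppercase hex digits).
After byte 1 (0x51): reg=0xB0
After byte 2 (0xC4): reg=0x4B
After byte 3 (0x90): reg=0x0F
After byte 4 (0xA7): reg=0x51

Answer: 0x51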